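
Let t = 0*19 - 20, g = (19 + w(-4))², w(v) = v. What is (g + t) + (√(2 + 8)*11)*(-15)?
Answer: 205 - 165*√10 ≈ -316.78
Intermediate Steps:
g = 225 (g = (19 - 4)² = 15² = 225)
t = -20 (t = 0 - 20 = -20)
(g + t) + (√(2 + 8)*11)*(-15) = (225 - 20) + (√(2 + 8)*11)*(-15) = 205 + (√10*11)*(-15) = 205 + (11*√10)*(-15) = 205 - 165*√10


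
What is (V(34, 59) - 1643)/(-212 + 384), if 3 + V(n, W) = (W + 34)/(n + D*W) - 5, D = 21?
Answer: -1050815/109478 ≈ -9.5984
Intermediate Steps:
V(n, W) = -8 + (34 + W)/(n + 21*W) (V(n, W) = -3 + ((W + 34)/(n + 21*W) - 5) = -3 + ((34 + W)/(n + 21*W) - 5) = -3 + (-5 + (34 + W)/(n + 21*W)) = -8 + (34 + W)/(n + 21*W))
(V(34, 59) - 1643)/(-212 + 384) = ((34 - 167*59 - 8*34)/(34 + 21*59) - 1643)/(-212 + 384) = ((34 - 9853 - 272)/(34 + 1239) - 1643)/172 = (-10091/1273 - 1643)*(1/172) = -2101630/1273*1/172 = -1050815/109478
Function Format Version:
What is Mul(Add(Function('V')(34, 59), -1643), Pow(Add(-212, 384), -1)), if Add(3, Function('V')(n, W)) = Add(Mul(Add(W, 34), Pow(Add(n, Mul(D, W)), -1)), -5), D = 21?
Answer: Rational(-1050815, 109478) ≈ -9.5984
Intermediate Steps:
Function('V')(n, W) = Add(-8, Mul(Pow(Add(n, Mul(21, W)), -1), Add(34, W))) (Function('V')(n, W) = Add(-3, Add(Mul(Add(W, 34), Pow(Add(n, Mul(21, W)), -1)), -5)) = Add(-3, Add(Mul(Add(34, W), Pow(Add(n, Mul(21, W)), -1)), -5)) = Add(-3, Add(Mul(Pow(Add(n, Mul(21, W)), -1), Add(34, W)), -5)) = Add(-3, Add(-5, Mul(Pow(Add(n, Mul(21, W)), -1), Add(34, W)))) = Add(-8, Mul(Pow(Add(n, Mul(21, W)), -1), Add(34, W))))
Mul(Add(Function('V')(34, 59), -1643), Pow(Add(-212, 384), -1)) = Mul(Add(Mul(Pow(Add(34, Mul(21, 59)), -1), Add(34, Mul(-167, 59), Mul(-8, 34))), -1643), Pow(Add(-212, 384), -1)) = Mul(Add(Mul(Pow(Add(34, 1239), -1), Add(34, -9853, -272)), -1643), Pow(172, -1)) = Mul(Add(Mul(Pow(1273, -1), -10091), -1643), Rational(1, 172)) = Mul(Add(Mul(Rational(1, 1273), -10091), -1643), Rational(1, 172)) = Mul(Add(Rational(-10091, 1273), -1643), Rational(1, 172)) = Mul(Rational(-2101630, 1273), Rational(1, 172)) = Rational(-1050815, 109478)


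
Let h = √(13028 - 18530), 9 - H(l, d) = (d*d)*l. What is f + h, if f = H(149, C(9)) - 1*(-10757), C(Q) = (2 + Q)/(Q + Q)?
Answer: 3470155/324 + I*√5502 ≈ 10710.0 + 74.175*I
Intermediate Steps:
C(Q) = (2 + Q)/(2*Q) (C(Q) = (2 + Q)/((2*Q)) = (2 + Q)*(1/(2*Q)) = (2 + Q)/(2*Q))
H(l, d) = 9 - l*d² (H(l, d) = 9 - d*d*l = 9 - d²*l = 9 - l*d²)
f = 3470155/324 (f = (9 - 1*149*((½)*(2 + 9)/9)²) - 1*(-10757) = (9 - 1*149*((½)*(⅑)*11)²) + 10757 = (9 - 1*149*(11/18)²) + 10757 = (9 - 1*149*121/324) + 10757 = (9 - 18029/324) + 10757 = -15113/324 + 10757 = 3470155/324 ≈ 10710.)
h = I*√5502 (h = √(-5502) = I*√5502 ≈ 74.175*I)
f + h = 3470155/324 + I*√5502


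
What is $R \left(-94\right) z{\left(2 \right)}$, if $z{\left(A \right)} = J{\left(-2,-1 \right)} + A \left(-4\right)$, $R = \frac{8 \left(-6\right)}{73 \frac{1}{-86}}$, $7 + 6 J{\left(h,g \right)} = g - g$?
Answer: $\frac{3556960}{73} \approx 48726.0$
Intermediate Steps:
$J{\left(h,g \right)} = - \frac{7}{6}$ ($J{\left(h,g \right)} = - \frac{7}{6} + \frac{g - g}{6} = - \frac{7}{6} + \frac{1}{6} \cdot 0 = - \frac{7}{6} + 0 = - \frac{7}{6}$)
$R = \frac{4128}{73}$ ($R = - \frac{48}{73 \left(- \frac{1}{86}\right)} = - \frac{48}{- \frac{73}{86}} = \left(-48\right) \left(- \frac{86}{73}\right) = \frac{4128}{73} \approx 56.548$)
$z{\left(A \right)} = - \frac{7}{6} - 4 A$ ($z{\left(A \right)} = - \frac{7}{6} + A \left(-4\right) = - \frac{7}{6} - 4 A$)
$R \left(-94\right) z{\left(2 \right)} = \frac{4128}{73} \left(-94\right) \left(- \frac{7}{6} - 8\right) = - \frac{388032 \left(- \frac{7}{6} - 8\right)}{73} = \left(- \frac{388032}{73}\right) \left(- \frac{55}{6}\right) = \frac{3556960}{73}$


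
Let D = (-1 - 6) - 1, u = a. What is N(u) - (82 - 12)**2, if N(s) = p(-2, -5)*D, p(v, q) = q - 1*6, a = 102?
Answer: -4812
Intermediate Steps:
u = 102
p(v, q) = -6 + q (p(v, q) = q - 6 = -6 + q)
D = -8 (D = -7 - 1 = -8)
N(s) = 88 (N(s) = (-6 - 5)*(-8) = -11*(-8) = 88)
N(u) - (82 - 12)**2 = 88 - (82 - 12)**2 = 88 - 1*70**2 = 88 - 1*4900 = 88 - 4900 = -4812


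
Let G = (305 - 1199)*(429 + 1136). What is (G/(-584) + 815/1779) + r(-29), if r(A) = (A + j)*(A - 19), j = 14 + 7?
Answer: 1444222037/519468 ≈ 2780.2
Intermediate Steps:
G = -1399110 (G = -894*1565 = -1399110)
j = 21
r(A) = (-19 + A)*(21 + A) (r(A) = (A + 21)*(A - 19) = (21 + A)*(-19 + A) = (-19 + A)*(21 + A))
(G/(-584) + 815/1779) + r(-29) = (-1399110/(-584) + 815/1779) + (-399 + (-29)² + 2*(-29)) = (-1399110*(-1/584) + 815*(1/1779)) + (-399 + 841 - 58) = (699555/292 + 815/1779) + 384 = 1244746325/519468 + 384 = 1444222037/519468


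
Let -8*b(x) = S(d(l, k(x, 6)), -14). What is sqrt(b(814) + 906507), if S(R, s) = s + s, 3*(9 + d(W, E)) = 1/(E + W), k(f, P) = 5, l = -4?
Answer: sqrt(3626042)/2 ≈ 952.11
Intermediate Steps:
d(W, E) = -9 + 1/(3*(E + W))
S(R, s) = 2*s
b(x) = 7/2 (b(x) = -(-14)/4 = -1/8*(-28) = 7/2)
sqrt(b(814) + 906507) = sqrt(7/2 + 906507) = sqrt(1813021/2) = sqrt(3626042)/2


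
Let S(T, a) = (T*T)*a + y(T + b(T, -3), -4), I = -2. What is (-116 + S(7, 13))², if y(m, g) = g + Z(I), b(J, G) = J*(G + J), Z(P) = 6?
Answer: 273529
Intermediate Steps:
y(m, g) = 6 + g (y(m, g) = g + 6 = 6 + g)
S(T, a) = 2 + a*T² (S(T, a) = (T*T)*a + (6 - 4) = T²*a + 2 = a*T² + 2 = 2 + a*T²)
(-116 + S(7, 13))² = (-116 + (2 + 13*7²))² = (-116 + (2 + 13*49))² = (-116 + (2 + 637))² = (-116 + 639)² = 523² = 273529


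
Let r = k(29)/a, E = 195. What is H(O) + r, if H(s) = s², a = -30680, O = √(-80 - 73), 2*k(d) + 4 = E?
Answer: -9388271/61360 ≈ -153.00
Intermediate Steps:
k(d) = 191/2 (k(d) = -2 + (½)*195 = -2 + 195/2 = 191/2)
O = 3*I*√17 (O = √(-153) = 3*I*√17 ≈ 12.369*I)
r = -191/61360 (r = (191/2)/(-30680) = (191/2)*(-1/30680) = -191/61360 ≈ -0.0031128)
H(O) + r = (3*I*√17)² - 191/61360 = -153 - 191/61360 = -9388271/61360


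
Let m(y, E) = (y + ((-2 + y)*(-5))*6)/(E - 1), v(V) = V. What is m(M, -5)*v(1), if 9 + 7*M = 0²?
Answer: -227/14 ≈ -16.214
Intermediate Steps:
M = -9/7 (M = -9/7 + (⅐)*0² = -9/7 + (⅐)*0 = -9/7 + 0 = -9/7 ≈ -1.2857)
m(y, E) = (60 - 29*y)/(-1 + E) (m(y, E) = (y + (10 - 5*y)*6)/(-1 + E) = (y + (60 - 30*y))/(-1 + E) = (60 - 29*y)/(-1 + E))
m(M, -5)*v(1) = ((60 - 29*(-9/7))/(-1 - 5))*1 = ((60 + 261/7)/(-6))*1 = -⅙*681/7*1 = -227/14*1 = -227/14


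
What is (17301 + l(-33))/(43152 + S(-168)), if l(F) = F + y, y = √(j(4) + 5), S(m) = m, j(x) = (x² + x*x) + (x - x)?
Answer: 1439/3582 + √37/42984 ≈ 0.40187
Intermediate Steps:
j(x) = 2*x² (j(x) = (x² + x²) + 0 = 2*x² + 0 = 2*x²)
y = √37 (y = √(2*4² + 5) = √(2*16 + 5) = √(32 + 5) = √37 ≈ 6.0828)
l(F) = F + √37
(17301 + l(-33))/(43152 + S(-168)) = (17301 + (-33 + √37))/(43152 - 168) = (17268 + √37)/42984 = (17268 + √37)*(1/42984) = 1439/3582 + √37/42984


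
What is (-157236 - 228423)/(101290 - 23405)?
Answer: -385659/77885 ≈ -4.9516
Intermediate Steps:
(-157236 - 228423)/(101290 - 23405) = -385659/77885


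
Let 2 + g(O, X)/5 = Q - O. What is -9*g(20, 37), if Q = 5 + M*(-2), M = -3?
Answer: 495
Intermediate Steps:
Q = 11 (Q = 5 - 3*(-2) = 5 + 6 = 11)
g(O, X) = 45 - 5*O (g(O, X) = -10 + 5*(11 - O) = -10 + (55 - 5*O) = 45 - 5*O)
-9*g(20, 37) = -9*(45 - 5*20) = -9*(45 - 100) = -9*(-55) = 495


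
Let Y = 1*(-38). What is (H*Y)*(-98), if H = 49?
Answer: 182476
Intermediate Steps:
Y = -38
(H*Y)*(-98) = (49*(-38))*(-98) = -1862*(-98) = 182476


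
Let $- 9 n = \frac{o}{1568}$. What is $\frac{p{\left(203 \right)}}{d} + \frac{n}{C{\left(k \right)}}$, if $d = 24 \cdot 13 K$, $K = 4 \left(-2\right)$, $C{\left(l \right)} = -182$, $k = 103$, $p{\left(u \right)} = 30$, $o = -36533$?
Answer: $- \frac{9629}{366912} \approx -0.026243$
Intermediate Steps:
$K = -8$
$n = \frac{5219}{2016}$ ($n = - \frac{\left(-36533\right) \frac{1}{1568}}{9} = \left(- \frac{1}{9}\right) \left(- \frac{5219}{224}\right) = \frac{5219}{2016} \approx 2.5888$)
$d = -2496$ ($d = 24 \cdot 13 \left(-8\right) = 312 \left(-8\right) = -2496$)
$\frac{p{\left(203 \right)}}{d} + \frac{n}{C{\left(k \right)}} = \frac{30}{-2496} + \frac{5219}{2016 \left(-182\right)} = 30 \left(- \frac{1}{2496}\right) + \frac{5219}{2016} \left(- \frac{1}{182}\right) = - \frac{5}{416} - \frac{5219}{366912} = - \frac{9629}{366912}$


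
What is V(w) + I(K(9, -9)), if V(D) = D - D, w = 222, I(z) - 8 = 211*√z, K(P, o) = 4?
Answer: 430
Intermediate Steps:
I(z) = 8 + 211*√z
V(D) = 0
V(w) + I(K(9, -9)) = 0 + (8 + 211*√4) = 0 + (8 + 211*2) = 0 + (8 + 422) = 0 + 430 = 430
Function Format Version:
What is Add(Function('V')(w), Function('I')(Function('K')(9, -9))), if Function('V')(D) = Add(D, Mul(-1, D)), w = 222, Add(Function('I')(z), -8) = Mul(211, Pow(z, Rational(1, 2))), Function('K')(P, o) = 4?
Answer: 430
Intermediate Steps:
Function('I')(z) = Add(8, Mul(211, Pow(z, Rational(1, 2))))
Function('V')(D) = 0
Add(Function('V')(w), Function('I')(Function('K')(9, -9))) = Add(0, Add(8, Mul(211, Pow(4, Rational(1, 2))))) = Add(0, Add(8, Mul(211, 2))) = Add(0, Add(8, 422)) = Add(0, 430) = 430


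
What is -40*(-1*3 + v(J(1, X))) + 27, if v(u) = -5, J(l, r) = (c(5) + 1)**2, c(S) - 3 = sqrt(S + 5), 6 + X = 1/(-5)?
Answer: 347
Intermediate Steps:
X = -31/5 (X = -6 + 1/(-5) = -6 + 1*(-1/5) = -6 - 1/5 = -31/5 ≈ -6.2000)
c(S) = 3 + sqrt(5 + S) (c(S) = 3 + sqrt(S + 5) = 3 + sqrt(5 + S))
J(l, r) = (4 + sqrt(10))**2 (J(l, r) = ((3 + sqrt(5 + 5)) + 1)**2 = ((3 + sqrt(10)) + 1)**2 = (4 + sqrt(10))**2)
-40*(-1*3 + v(J(1, X))) + 27 = -40*(-1*3 - 5) + 27 = -40*(-3 - 5) + 27 = -40*(-8) + 27 = 320 + 27 = 347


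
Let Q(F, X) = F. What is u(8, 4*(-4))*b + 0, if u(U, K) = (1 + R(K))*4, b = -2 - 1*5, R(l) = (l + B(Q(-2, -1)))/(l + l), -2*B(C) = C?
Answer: -329/8 ≈ -41.125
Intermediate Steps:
B(C) = -C/2
R(l) = (1 + l)/(2*l) (R(l) = (l - ½*(-2))/(l + l) = (l + 1)/((2*l)) = (1 + l)*(1/(2*l)) = (1 + l)/(2*l))
b = -7 (b = -2 - 5 = -7)
u(U, K) = 4 + 2*(1 + K)/K (u(U, K) = (1 + (1 + K)/(2*K))*4 = 4 + 2*(1 + K)/K)
u(8, 4*(-4))*b + 0 = (6 + 2/((4*(-4))))*(-7) + 0 = (6 + 2/(-16))*(-7) + 0 = (6 + 2*(-1/16))*(-7) + 0 = (6 - ⅛)*(-7) + 0 = (47/8)*(-7) + 0 = -329/8 + 0 = -329/8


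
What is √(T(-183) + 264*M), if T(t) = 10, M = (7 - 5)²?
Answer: √1066 ≈ 32.650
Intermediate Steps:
M = 4 (M = 2² = 4)
√(T(-183) + 264*M) = √(10 + 264*4) = √(10 + 1056) = √1066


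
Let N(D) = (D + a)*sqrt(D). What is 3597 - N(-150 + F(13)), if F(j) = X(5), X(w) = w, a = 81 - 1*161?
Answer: 3597 + 225*I*sqrt(145) ≈ 3597.0 + 2709.4*I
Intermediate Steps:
a = -80 (a = 81 - 161 = -80)
F(j) = 5
N(D) = sqrt(D)*(-80 + D) (N(D) = (D - 80)*sqrt(D) = (-80 + D)*sqrt(D) = sqrt(D)*(-80 + D))
3597 - N(-150 + F(13)) = 3597 - sqrt(-150 + 5)*(-80 + (-150 + 5)) = 3597 - sqrt(-145)*(-80 - 145) = 3597 - I*sqrt(145)*(-225) = 3597 - (-225)*I*sqrt(145) = 3597 + 225*I*sqrt(145)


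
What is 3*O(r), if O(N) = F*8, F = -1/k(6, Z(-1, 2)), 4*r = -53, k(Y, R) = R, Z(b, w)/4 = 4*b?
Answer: 3/2 ≈ 1.5000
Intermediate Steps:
Z(b, w) = 16*b (Z(b, w) = 4*(4*b) = 16*b)
r = -53/4 (r = (¼)*(-53) = -53/4 ≈ -13.250)
F = 1/16 (F = -1/(16*(-1)) = -1/(-16) = -1*(-1/16) = 1/16 ≈ 0.062500)
O(N) = ½ (O(N) = (1/16)*8 = ½)
3*O(r) = 3*(½) = 3/2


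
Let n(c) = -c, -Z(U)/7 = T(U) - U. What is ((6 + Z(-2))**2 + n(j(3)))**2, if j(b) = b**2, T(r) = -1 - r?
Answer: 46656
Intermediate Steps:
Z(U) = 7 + 14*U (Z(U) = -7*((-1 - U) - U) = -7*(-1 - 2*U) = 7 + 14*U)
((6 + Z(-2))**2 + n(j(3)))**2 = ((6 + (7 + 14*(-2)))**2 - 1*3**2)**2 = ((6 + (7 - 28))**2 - 1*9)**2 = ((6 - 21)**2 - 9)**2 = ((-15)**2 - 9)**2 = (225 - 9)**2 = 216**2 = 46656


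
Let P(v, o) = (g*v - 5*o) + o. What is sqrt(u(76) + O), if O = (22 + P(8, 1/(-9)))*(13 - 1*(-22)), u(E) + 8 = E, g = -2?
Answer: sqrt(2642)/3 ≈ 17.133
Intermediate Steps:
u(E) = -8 + E
P(v, o) = -4*o - 2*v (P(v, o) = (-2*v - 5*o) + o = (-5*o - 2*v) + o = -4*o - 2*v)
O = 2030/9 (O = (22 + (-4/(-9) - 2*8))*(13 - 1*(-22)) = (22 + (-4*(-1)/9 - 16))*(13 + 22) = (22 + (-4*(-1/9) - 16))*35 = (22 + (4/9 - 16))*35 = (22 - 140/9)*35 = (58/9)*35 = 2030/9 ≈ 225.56)
sqrt(u(76) + O) = sqrt((-8 + 76) + 2030/9) = sqrt(68 + 2030/9) = sqrt(2642/9) = sqrt(2642)/3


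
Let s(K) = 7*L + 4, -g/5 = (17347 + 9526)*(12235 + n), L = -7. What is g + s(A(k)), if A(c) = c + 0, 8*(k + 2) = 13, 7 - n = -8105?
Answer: -2733924700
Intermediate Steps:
n = 8112 (n = 7 - 1*(-8105) = 7 + 8105 = 8112)
k = -3/8 (k = -2 + (⅛)*13 = -2 + 13/8 = -3/8 ≈ -0.37500)
A(c) = c
g = -2733924655 (g = -5*(17347 + 9526)*(12235 + 8112) = -134365*20347 = -5*546784931 = -2733924655)
s(K) = -45 (s(K) = 7*(-7) + 4 = -49 + 4 = -45)
g + s(A(k)) = -2733924655 - 45 = -2733924700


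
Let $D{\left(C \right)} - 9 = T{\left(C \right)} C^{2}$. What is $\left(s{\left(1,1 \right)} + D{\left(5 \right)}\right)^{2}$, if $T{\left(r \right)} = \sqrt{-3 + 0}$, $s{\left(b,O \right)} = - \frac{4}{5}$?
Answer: $- \frac{45194}{25} + 410 i \sqrt{3} \approx -1807.8 + 710.14 i$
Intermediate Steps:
$s{\left(b,O \right)} = - \frac{4}{5}$ ($s{\left(b,O \right)} = \left(-4\right) \frac{1}{5} = - \frac{4}{5}$)
$T{\left(r \right)} = i \sqrt{3}$ ($T{\left(r \right)} = \sqrt{-3} = i \sqrt{3}$)
$D{\left(C \right)} = 9 + i \sqrt{3} C^{2}$
$\left(s{\left(1,1 \right)} + D{\left(5 \right)}\right)^{2} = \left(- \frac{4}{5} + \left(9 + i \sqrt{3} \cdot 5^{2}\right)\right)^{2} = \left(- \frac{4}{5} + \left(9 + i \sqrt{3} \cdot 25\right)\right)^{2} = \left(- \frac{4}{5} + \left(9 + 25 i \sqrt{3}\right)\right)^{2} = \left(\frac{41}{5} + 25 i \sqrt{3}\right)^{2}$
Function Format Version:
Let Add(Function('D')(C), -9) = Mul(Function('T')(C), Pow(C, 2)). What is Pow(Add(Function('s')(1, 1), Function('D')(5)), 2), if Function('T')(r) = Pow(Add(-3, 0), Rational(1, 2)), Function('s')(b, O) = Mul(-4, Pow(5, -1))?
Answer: Add(Rational(-45194, 25), Mul(410, I, Pow(3, Rational(1, 2)))) ≈ Add(-1807.8, Mul(710.14, I))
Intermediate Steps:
Function('s')(b, O) = Rational(-4, 5) (Function('s')(b, O) = Mul(-4, Rational(1, 5)) = Rational(-4, 5))
Function('T')(r) = Mul(I, Pow(3, Rational(1, 2))) (Function('T')(r) = Pow(-3, Rational(1, 2)) = Mul(I, Pow(3, Rational(1, 2))))
Function('D')(C) = Add(9, Mul(I, Pow(3, Rational(1, 2)), Pow(C, 2))) (Function('D')(C) = Add(9, Mul(Mul(I, Pow(3, Rational(1, 2))), Pow(C, 2))) = Add(9, Mul(I, Pow(3, Rational(1, 2)), Pow(C, 2))))
Pow(Add(Function('s')(1, 1), Function('D')(5)), 2) = Pow(Add(Rational(-4, 5), Add(9, Mul(I, Pow(3, Rational(1, 2)), Pow(5, 2)))), 2) = Pow(Add(Rational(-4, 5), Add(9, Mul(I, Pow(3, Rational(1, 2)), 25))), 2) = Pow(Add(Rational(-4, 5), Add(9, Mul(25, I, Pow(3, Rational(1, 2))))), 2) = Pow(Add(Rational(41, 5), Mul(25, I, Pow(3, Rational(1, 2)))), 2)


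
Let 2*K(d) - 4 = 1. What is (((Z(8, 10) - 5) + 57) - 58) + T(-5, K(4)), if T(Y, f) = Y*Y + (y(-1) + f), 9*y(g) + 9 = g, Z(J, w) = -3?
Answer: 313/18 ≈ 17.389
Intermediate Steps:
y(g) = -1 + g/9
K(d) = 5/2 (K(d) = 2 + (1/2)*1 = 2 + 1/2 = 5/2)
T(Y, f) = -10/9 + f + Y**2 (T(Y, f) = Y*Y + ((-1 + (1/9)*(-1)) + f) = Y**2 + ((-1 - 1/9) + f) = Y**2 + (-10/9 + f) = -10/9 + f + Y**2)
(((Z(8, 10) - 5) + 57) - 58) + T(-5, K(4)) = (((-3 - 5) + 57) - 58) + (-10/9 + 5/2 + (-5)**2) = ((-8 + 57) - 58) + (-10/9 + 5/2 + 25) = (49 - 58) + 475/18 = -9 + 475/18 = 313/18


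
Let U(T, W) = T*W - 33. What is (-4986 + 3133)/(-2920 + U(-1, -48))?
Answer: 1853/2905 ≈ 0.63787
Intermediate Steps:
U(T, W) = -33 + T*W
(-4986 + 3133)/(-2920 + U(-1, -48)) = (-4986 + 3133)/(-2920 + (-33 - 1*(-48))) = -1853/(-2920 + (-33 + 48)) = -1853/(-2920 + 15) = -1853/(-2905) = -1853*(-1/2905) = 1853/2905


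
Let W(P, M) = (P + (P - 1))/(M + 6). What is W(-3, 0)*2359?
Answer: -16513/6 ≈ -2752.2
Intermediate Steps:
W(P, M) = (-1 + 2*P)/(6 + M) (W(P, M) = (P + (-1 + P))/(6 + M) = (-1 + 2*P)/(6 + M))
W(-3, 0)*2359 = ((-1 + 2*(-3))/(6 + 0))*2359 = ((-1 - 6)/6)*2359 = ((1/6)*(-7))*2359 = -7/6*2359 = -16513/6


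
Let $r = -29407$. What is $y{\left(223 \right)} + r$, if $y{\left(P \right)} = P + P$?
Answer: $-28961$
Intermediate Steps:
$y{\left(P \right)} = 2 P$
$y{\left(223 \right)} + r = 2 \cdot 223 - 29407 = 446 - 29407 = -28961$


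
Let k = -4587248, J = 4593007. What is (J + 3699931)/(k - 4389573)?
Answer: -8292938/8976821 ≈ -0.92382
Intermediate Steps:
(J + 3699931)/(k - 4389573) = (4593007 + 3699931)/(-4587248 - 4389573) = 8292938/(-8976821) = 8292938*(-1/8976821) = -8292938/8976821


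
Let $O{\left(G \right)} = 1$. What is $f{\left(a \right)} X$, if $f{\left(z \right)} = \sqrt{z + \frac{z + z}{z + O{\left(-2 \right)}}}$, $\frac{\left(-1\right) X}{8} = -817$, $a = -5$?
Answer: $3268 i \sqrt{10} \approx 10334.0 i$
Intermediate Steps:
$X = 6536$ ($X = \left(-8\right) \left(-817\right) = 6536$)
$f{\left(z \right)} = \sqrt{z + \frac{2 z}{1 + z}}$ ($f{\left(z \right)} = \sqrt{z + \frac{z + z}{z + 1}} = \sqrt{z + \frac{2 z}{1 + z}}$)
$f{\left(a \right)} X = \sqrt{- \frac{5 \left(3 - 5\right)}{1 - 5}} \cdot 6536 = \sqrt{\left(-5\right) \frac{1}{-4} \left(-2\right)} 6536 = \sqrt{\left(-5\right) \left(- \frac{1}{4}\right) \left(-2\right)} 6536 = \sqrt{- \frac{5}{2}} \cdot 6536 = \frac{i \sqrt{10}}{2} \cdot 6536 = 3268 i \sqrt{10}$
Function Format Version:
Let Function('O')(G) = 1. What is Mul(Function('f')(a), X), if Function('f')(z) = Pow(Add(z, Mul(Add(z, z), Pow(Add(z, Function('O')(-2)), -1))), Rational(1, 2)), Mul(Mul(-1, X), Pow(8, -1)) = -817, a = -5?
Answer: Mul(3268, I, Pow(10, Rational(1, 2))) ≈ Mul(10334., I)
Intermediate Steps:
X = 6536 (X = Mul(-8, -817) = 6536)
Function('f')(z) = Pow(Add(z, Mul(2, z, Pow(Add(1, z), -1))), Rational(1, 2)) (Function('f')(z) = Pow(Add(z, Mul(Add(z, z), Pow(Add(z, 1), -1))), Rational(1, 2)) = Pow(Add(z, Mul(Mul(2, z), Pow(Add(1, z), -1))), Rational(1, 2)) = Pow(Add(z, Mul(2, z, Pow(Add(1, z), -1))), Rational(1, 2)))
Mul(Function('f')(a), X) = Mul(Pow(Mul(-5, Pow(Add(1, -5), -1), Add(3, -5)), Rational(1, 2)), 6536) = Mul(Pow(Mul(-5, Pow(-4, -1), -2), Rational(1, 2)), 6536) = Mul(Pow(Mul(-5, Rational(-1, 4), -2), Rational(1, 2)), 6536) = Mul(Pow(Rational(-5, 2), Rational(1, 2)), 6536) = Mul(Mul(Rational(1, 2), I, Pow(10, Rational(1, 2))), 6536) = Mul(3268, I, Pow(10, Rational(1, 2)))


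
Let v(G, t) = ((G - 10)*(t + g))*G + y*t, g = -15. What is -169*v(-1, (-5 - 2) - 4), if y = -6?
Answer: 37180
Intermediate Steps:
v(G, t) = -6*t + G*(-15 + t)*(-10 + G) (v(G, t) = ((G - 10)*(t - 15))*G - 6*t = ((-10 + G)*(-15 + t))*G - 6*t = ((-15 + t)*(-10 + G))*G - 6*t = G*(-15 + t)*(-10 + G) - 6*t = -6*t + G*(-15 + t)*(-10 + G))
-169*v(-1, (-5 - 2) - 4) = -169*(-15*(-1)**2 - 6*((-5 - 2) - 4) + 150*(-1) + ((-5 - 2) - 4)*(-1)**2 - 10*(-1)*((-5 - 2) - 4)) = -169*(-15*1 - 6*(-7 - 4) - 150 + (-7 - 4)*1 - 10*(-1)*(-7 - 4)) = -169*(-15 - 6*(-11) - 150 - 11*1 - 10*(-1)*(-11)) = -169*(-15 + 66 - 150 - 11 - 110) = -169*(-220) = 37180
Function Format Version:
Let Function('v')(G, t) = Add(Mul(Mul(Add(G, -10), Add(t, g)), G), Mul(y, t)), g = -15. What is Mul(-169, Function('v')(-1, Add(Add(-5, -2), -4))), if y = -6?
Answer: 37180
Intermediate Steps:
Function('v')(G, t) = Add(Mul(-6, t), Mul(G, Add(-15, t), Add(-10, G))) (Function('v')(G, t) = Add(Mul(Mul(Add(G, -10), Add(t, -15)), G), Mul(-6, t)) = Add(Mul(Mul(Add(-10, G), Add(-15, t)), G), Mul(-6, t)) = Add(Mul(Mul(Add(-15, t), Add(-10, G)), G), Mul(-6, t)) = Add(Mul(G, Add(-15, t), Add(-10, G)), Mul(-6, t)) = Add(Mul(-6, t), Mul(G, Add(-15, t), Add(-10, G))))
Mul(-169, Function('v')(-1, Add(Add(-5, -2), -4))) = Mul(-169, Add(Mul(-15, Pow(-1, 2)), Mul(-6, Add(Add(-5, -2), -4)), Mul(150, -1), Mul(Add(Add(-5, -2), -4), Pow(-1, 2)), Mul(-10, -1, Add(Add(-5, -2), -4)))) = Mul(-169, Add(Mul(-15, 1), Mul(-6, Add(-7, -4)), -150, Mul(Add(-7, -4), 1), Mul(-10, -1, Add(-7, -4)))) = Mul(-169, Add(-15, Mul(-6, -11), -150, Mul(-11, 1), Mul(-10, -1, -11))) = Mul(-169, Add(-15, 66, -150, -11, -110)) = Mul(-169, -220) = 37180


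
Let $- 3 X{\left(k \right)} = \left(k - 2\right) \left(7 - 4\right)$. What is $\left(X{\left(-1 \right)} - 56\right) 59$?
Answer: $-3127$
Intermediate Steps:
$X{\left(k \right)} = 2 - k$ ($X{\left(k \right)} = - \frac{\left(k - 2\right) \left(7 - 4\right)}{3} = - \frac{\left(-2 + k\right) 3}{3} = - \frac{-6 + 3 k}{3} = 2 - k$)
$\left(X{\left(-1 \right)} - 56\right) 59 = \left(\left(2 - -1\right) - 56\right) 59 = \left(\left(2 + 1\right) - 56\right) 59 = \left(3 - 56\right) 59 = \left(-53\right) 59 = -3127$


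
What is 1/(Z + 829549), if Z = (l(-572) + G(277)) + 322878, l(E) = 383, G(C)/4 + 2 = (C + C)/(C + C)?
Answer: 1/1152806 ≈ 8.6745e-7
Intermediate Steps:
G(C) = -4 (G(C) = -8 + 4*((C + C)/(C + C)) = -8 + 4*((2*C)/((2*C))) = -8 + 4*((2*C)*(1/(2*C))) = -8 + 4*1 = -8 + 4 = -4)
Z = 323257 (Z = (383 - 4) + 322878 = 379 + 322878 = 323257)
1/(Z + 829549) = 1/(323257 + 829549) = 1/1152806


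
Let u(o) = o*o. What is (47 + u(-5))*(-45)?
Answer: -3240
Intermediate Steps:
u(o) = o**2
(47 + u(-5))*(-45) = (47 + (-5)**2)*(-45) = (47 + 25)*(-45) = 72*(-45) = -3240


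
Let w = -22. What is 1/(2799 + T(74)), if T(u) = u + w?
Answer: 1/2851 ≈ 0.00035075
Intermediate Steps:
T(u) = -22 + u (T(u) = u - 22 = -22 + u)
1/(2799 + T(74)) = 1/(2799 + (-22 + 74)) = 1/(2799 + 52) = 1/2851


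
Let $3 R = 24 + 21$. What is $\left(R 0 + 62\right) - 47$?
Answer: $15$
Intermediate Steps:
$R = 15$ ($R = \frac{24 + 21}{3} = \frac{1}{3} \cdot 45 = 15$)
$\left(R 0 + 62\right) - 47 = \left(15 \cdot 0 + 62\right) - 47 = \left(0 + 62\right) - 47 = 62 - 47 = 15$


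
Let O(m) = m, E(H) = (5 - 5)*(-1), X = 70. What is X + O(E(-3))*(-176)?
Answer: 70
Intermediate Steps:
E(H) = 0 (E(H) = 0*(-1) = 0)
X + O(E(-3))*(-176) = 70 + 0*(-176) = 70 + 0 = 70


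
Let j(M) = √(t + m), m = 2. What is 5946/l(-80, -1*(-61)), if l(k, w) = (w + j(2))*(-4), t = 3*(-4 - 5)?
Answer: -181353/7492 + 14865*I/7492 ≈ -24.206 + 1.9841*I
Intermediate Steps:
t = -27 (t = 3*(-9) = -27)
j(M) = 5*I (j(M) = √(-27 + 2) = √(-25) = 5*I)
l(k, w) = -20*I - 4*w (l(k, w) = (w + 5*I)*(-4) = -20*I - 4*w)
5946/l(-80, -1*(-61)) = 5946/(-20*I - (-4)*(-61)) = 5946/(-20*I - 4*61) = 5946/(-20*I - 244) = 5946/(-244 - 20*I) = 5946*((-244 + 20*I)/59936) = 2973*(-244 + 20*I)/29968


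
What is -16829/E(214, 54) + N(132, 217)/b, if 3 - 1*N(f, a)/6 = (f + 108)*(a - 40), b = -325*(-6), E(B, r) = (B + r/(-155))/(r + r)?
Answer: -23241210708/2690675 ≈ -8637.7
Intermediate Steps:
E(B, r) = (B - r/155)/(2*r) (E(B, r) = (B + r*(-1/155))/((2*r)) = (B - r/155)*(1/(2*r)) = (B - r/155)/(2*r))
b = 1950
N(f, a) = 18 - 6*(-40 + a)*(108 + f) (N(f, a) = 18 - 6*(f + 108)*(a - 40) = 18 - 6*(108 + f)*(-40 + a) = 18 - 6*(-40 + a)*(108 + f))
-16829/E(214, 54) + N(132, 217)/b = -16829*16740/(-1*54 + 155*214) + (25938 - 648*217 + 240*132 - 6*217*132)/1950 = -16829*16740/(-54 + 33170) + (25938 - 140616 + 31680 - 171864)*(1/1950) = -16829/((1/310)*(1/54)*33116) - 254862*1/1950 = -16829/8279/4185 - 42477/325 = -16829*4185/8279 - 42477/325 = -70429365/8279 - 42477/325 = -23241210708/2690675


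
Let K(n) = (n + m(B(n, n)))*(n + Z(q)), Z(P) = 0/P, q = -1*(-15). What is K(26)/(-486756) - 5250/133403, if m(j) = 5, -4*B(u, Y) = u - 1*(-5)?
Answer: -1331495909/32467355334 ≈ -0.041010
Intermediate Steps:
B(u, Y) = -5/4 - u/4 (B(u, Y) = -(u - 1*(-5))/4 = -(u + 5)/4 = -(5 + u)/4 = -5/4 - u/4)
q = 15
Z(P) = 0
K(n) = n*(5 + n) (K(n) = (n + 5)*(n + 0) = (5 + n)*n = n*(5 + n))
K(26)/(-486756) - 5250/133403 = (26*(5 + 26))/(-486756) - 5250/133403 = (26*31)*(-1/486756) - 5250*1/133403 = 806*(-1/486756) - 5250/133403 = -403/243378 - 5250/133403 = -1331495909/32467355334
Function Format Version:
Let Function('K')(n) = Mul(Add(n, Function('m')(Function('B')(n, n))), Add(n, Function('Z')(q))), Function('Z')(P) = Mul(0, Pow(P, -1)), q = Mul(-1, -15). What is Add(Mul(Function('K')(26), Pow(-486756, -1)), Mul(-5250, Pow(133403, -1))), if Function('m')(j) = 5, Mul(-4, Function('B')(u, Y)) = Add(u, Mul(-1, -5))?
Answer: Rational(-1331495909, 32467355334) ≈ -0.041010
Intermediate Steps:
Function('B')(u, Y) = Add(Rational(-5, 4), Mul(Rational(-1, 4), u)) (Function('B')(u, Y) = Mul(Rational(-1, 4), Add(u, Mul(-1, -5))) = Mul(Rational(-1, 4), Add(u, 5)) = Mul(Rational(-1, 4), Add(5, u)) = Add(Rational(-5, 4), Mul(Rational(-1, 4), u)))
q = 15
Function('Z')(P) = 0
Function('K')(n) = Mul(n, Add(5, n)) (Function('K')(n) = Mul(Add(n, 5), Add(n, 0)) = Mul(Add(5, n), n) = Mul(n, Add(5, n)))
Add(Mul(Function('K')(26), Pow(-486756, -1)), Mul(-5250, Pow(133403, -1))) = Add(Mul(Mul(26, Add(5, 26)), Pow(-486756, -1)), Mul(-5250, Pow(133403, -1))) = Add(Mul(Mul(26, 31), Rational(-1, 486756)), Mul(-5250, Rational(1, 133403))) = Add(Mul(806, Rational(-1, 486756)), Rational(-5250, 133403)) = Add(Rational(-403, 243378), Rational(-5250, 133403)) = Rational(-1331495909, 32467355334)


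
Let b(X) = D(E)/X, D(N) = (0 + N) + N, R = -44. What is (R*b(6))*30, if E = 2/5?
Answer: -176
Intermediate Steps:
E = ⅖ (E = 2*(⅕) = ⅖ ≈ 0.40000)
D(N) = 2*N (D(N) = N + N = 2*N)
b(X) = 4/(5*X) (b(X) = (2*(⅖))/X = 4/(5*X))
(R*b(6))*30 = -176/(5*6)*30 = -44*2/15*30 = -88/15*30 = -176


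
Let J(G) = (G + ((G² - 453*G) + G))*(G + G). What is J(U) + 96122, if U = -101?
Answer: -11165782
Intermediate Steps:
J(G) = 2*G*(G² - 451*G) (J(G) = (G + (G² - 452*G))*(2*G) = (G² - 451*G)*(2*G) = 2*G*(G² - 451*G))
J(U) + 96122 = 2*(-101)²*(-451 - 101) + 96122 = 2*10201*(-552) + 96122 = -11261904 + 96122 = -11165782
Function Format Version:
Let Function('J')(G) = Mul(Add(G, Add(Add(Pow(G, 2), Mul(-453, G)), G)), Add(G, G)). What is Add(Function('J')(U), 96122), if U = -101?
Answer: -11165782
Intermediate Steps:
Function('J')(G) = Mul(2, G, Add(Pow(G, 2), Mul(-451, G))) (Function('J')(G) = Mul(Add(G, Add(Pow(G, 2), Mul(-452, G))), Mul(2, G)) = Mul(Add(Pow(G, 2), Mul(-451, G)), Mul(2, G)) = Mul(2, G, Add(Pow(G, 2), Mul(-451, G))))
Add(Function('J')(U), 96122) = Add(Mul(2, Pow(-101, 2), Add(-451, -101)), 96122) = Add(Mul(2, 10201, -552), 96122) = Add(-11261904, 96122) = -11165782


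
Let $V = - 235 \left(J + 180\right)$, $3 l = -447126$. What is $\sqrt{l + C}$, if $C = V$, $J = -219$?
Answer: $i \sqrt{139877} \approx 374.0 i$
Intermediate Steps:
$l = -149042$ ($l = \frac{1}{3} \left(-447126\right) = -149042$)
$V = 9165$ ($V = - 235 \left(-219 + 180\right) = \left(-235\right) \left(-39\right) = 9165$)
$C = 9165$
$\sqrt{l + C} = \sqrt{-149042 + 9165} = \sqrt{-139877} = i \sqrt{139877}$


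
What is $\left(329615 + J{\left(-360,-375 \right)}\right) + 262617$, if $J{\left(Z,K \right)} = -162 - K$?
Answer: $592445$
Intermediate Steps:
$\left(329615 + J{\left(-360,-375 \right)}\right) + 262617 = \left(329615 - -213\right) + 262617 = \left(329615 + \left(-162 + 375\right)\right) + 262617 = \left(329615 + 213\right) + 262617 = 329828 + 262617 = 592445$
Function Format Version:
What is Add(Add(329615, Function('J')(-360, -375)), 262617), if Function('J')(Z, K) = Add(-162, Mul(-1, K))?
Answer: 592445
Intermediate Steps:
Add(Add(329615, Function('J')(-360, -375)), 262617) = Add(Add(329615, Add(-162, Mul(-1, -375))), 262617) = Add(Add(329615, Add(-162, 375)), 262617) = Add(Add(329615, 213), 262617) = Add(329828, 262617) = 592445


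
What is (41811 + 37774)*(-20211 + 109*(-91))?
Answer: -2397896050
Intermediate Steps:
(41811 + 37774)*(-20211 + 109*(-91)) = 79585*(-20211 - 9919) = 79585*(-30130) = -2397896050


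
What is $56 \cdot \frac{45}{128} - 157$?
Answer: $- \frac{2197}{16} \approx -137.31$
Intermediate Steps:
$56 \cdot \frac{45}{128} - 157 = \frac{315}{16} - 157 = - \frac{2197}{16}$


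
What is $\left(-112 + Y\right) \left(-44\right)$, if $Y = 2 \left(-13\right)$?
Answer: $6072$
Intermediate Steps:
$Y = -26$
$\left(-112 + Y\right) \left(-44\right) = \left(-112 - 26\right) \left(-44\right) = \left(-138\right) \left(-44\right) = 6072$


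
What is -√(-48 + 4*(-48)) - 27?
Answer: -27 - 4*I*√15 ≈ -27.0 - 15.492*I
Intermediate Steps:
-√(-48 + 4*(-48)) - 27 = -√(-48 - 192) - 27 = -√(-240) - 27 = -4*I*√15 - 27 = -27 - 4*I*√15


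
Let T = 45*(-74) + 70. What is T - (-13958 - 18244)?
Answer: 28942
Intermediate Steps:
T = -3260 (T = -3330 + 70 = -3260)
T - (-13958 - 18244) = -3260 - (-13958 - 18244) = -3260 - 1*(-32202) = -3260 + 32202 = 28942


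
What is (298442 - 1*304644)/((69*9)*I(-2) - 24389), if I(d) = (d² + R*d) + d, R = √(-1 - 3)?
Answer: 143557694/541953865 - 15405768*I/541953865 ≈ 0.26489 - 0.028426*I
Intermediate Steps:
R = 2*I (R = √(-4) = 2*I ≈ 2.0*I)
I(d) = d + d² + 2*I*d (I(d) = (d² + (2*I)*d) + d = (d² + 2*I*d) + d = d + d² + 2*I*d)
(298442 - 1*304644)/((69*9)*I(-2) - 24389) = (298442 - 1*304644)/((69*9)*(-2*(1 - 2 + 2*I)) - 24389) = (298442 - 304644)/(621*(-2*(-1 + 2*I)) - 24389) = -6202/(621*(2 - 4*I) - 24389) = -6202/((1242 - 2484*I) - 24389) = -6202*(-23147 + 2484*I)/541953865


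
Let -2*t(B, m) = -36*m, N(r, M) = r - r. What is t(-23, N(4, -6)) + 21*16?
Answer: 336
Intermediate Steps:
N(r, M) = 0
t(B, m) = 18*m (t(B, m) = -(-18)*m = 18*m)
t(-23, N(4, -6)) + 21*16 = 18*0 + 21*16 = 0 + 336 = 336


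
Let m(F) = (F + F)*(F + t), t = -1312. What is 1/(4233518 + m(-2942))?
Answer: 1/29264054 ≈ 3.4172e-8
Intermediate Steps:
m(F) = 2*F*(-1312 + F) (m(F) = (F + F)*(F - 1312) = (2*F)*(-1312 + F) = 2*F*(-1312 + F))
1/(4233518 + m(-2942)) = 1/(4233518 + 2*(-2942)*(-1312 - 2942)) = 1/(4233518 + 2*(-2942)*(-4254)) = 1/(4233518 + 25030536) = 1/29264054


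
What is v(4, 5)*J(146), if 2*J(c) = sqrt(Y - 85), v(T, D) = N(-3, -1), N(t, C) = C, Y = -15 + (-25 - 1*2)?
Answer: -I*sqrt(127)/2 ≈ -5.6347*I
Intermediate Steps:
Y = -42 (Y = -15 + (-25 - 2) = -15 - 27 = -42)
v(T, D) = -1
J(c) = I*sqrt(127)/2 (J(c) = sqrt(-42 - 85)/2 = sqrt(-127)/2 = (I*sqrt(127))/2 = I*sqrt(127)/2)
v(4, 5)*J(146) = -I*sqrt(127)/2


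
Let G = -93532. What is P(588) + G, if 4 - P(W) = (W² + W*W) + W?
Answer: -785604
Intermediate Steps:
P(W) = 4 - W - 2*W² (P(W) = 4 - ((W² + W*W) + W) = 4 - ((W² + W²) + W) = 4 - (2*W² + W) = 4 - (W + 2*W²) = 4 + (-W - 2*W²) = 4 - W - 2*W²)
P(588) + G = (4 - 1*588 - 2*588²) - 93532 = (4 - 588 - 2*345744) - 93532 = (4 - 588 - 691488) - 93532 = -692072 - 93532 = -785604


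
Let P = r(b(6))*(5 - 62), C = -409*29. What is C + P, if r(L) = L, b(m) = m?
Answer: -12203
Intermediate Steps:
C = -11861
P = -342 (P = 6*(5 - 62) = 6*(-57) = -342)
C + P = -11861 - 342 = -12203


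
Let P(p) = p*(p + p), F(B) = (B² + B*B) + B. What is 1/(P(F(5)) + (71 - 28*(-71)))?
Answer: 1/8109 ≈ 0.00012332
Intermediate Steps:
F(B) = B + 2*B² (F(B) = (B² + B²) + B = 2*B² + B = B + 2*B²)
P(p) = 2*p² (P(p) = p*(2*p) = 2*p²)
1/(P(F(5)) + (71 - 28*(-71))) = 1/(2*(5*(1 + 2*5))² + (71 - 28*(-71))) = 1/(2*(5*(1 + 10))² + (71 + 1988)) = 1/(2*(5*11)² + 2059) = 1/(2*55² + 2059) = 1/(2*3025 + 2059) = 1/(6050 + 2059) = 1/8109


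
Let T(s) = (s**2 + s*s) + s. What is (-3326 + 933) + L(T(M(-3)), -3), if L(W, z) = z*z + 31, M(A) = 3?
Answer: -2353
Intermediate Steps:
T(s) = s + 2*s**2 (T(s) = (s**2 + s**2) + s = 2*s**2 + s = s + 2*s**2)
L(W, z) = 31 + z**2 (L(W, z) = z**2 + 31 = 31 + z**2)
(-3326 + 933) + L(T(M(-3)), -3) = (-3326 + 933) + (31 + (-3)**2) = -2393 + (31 + 9) = -2393 + 40 = -2353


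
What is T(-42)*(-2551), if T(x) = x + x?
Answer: 214284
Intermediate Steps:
T(x) = 2*x
T(-42)*(-2551) = (2*(-42))*(-2551) = -84*(-2551) = 214284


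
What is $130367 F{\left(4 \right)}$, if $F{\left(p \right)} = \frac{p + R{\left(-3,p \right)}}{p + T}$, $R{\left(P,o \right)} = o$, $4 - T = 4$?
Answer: $260734$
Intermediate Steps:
$T = 0$ ($T = 4 - 4 = 0$)
$F{\left(p \right)} = 2$ ($F{\left(p \right)} = \frac{p + p}{p + 0} = \frac{2 p}{p} = 2$)
$130367 F{\left(4 \right)} = 130367 \cdot 2 = 260734$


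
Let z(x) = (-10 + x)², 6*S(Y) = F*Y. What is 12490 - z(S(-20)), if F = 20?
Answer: 59510/9 ≈ 6612.2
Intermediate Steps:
S(Y) = 10*Y/3 (S(Y) = (20*Y)/6 = 10*Y/3)
12490 - z(S(-20)) = 12490 - (-10 + (10/3)*(-20))² = 12490 - (-10 - 200/3)² = 12490 - (-230/3)² = 12490 - 1*52900/9 = 12490 - 52900/9 = 59510/9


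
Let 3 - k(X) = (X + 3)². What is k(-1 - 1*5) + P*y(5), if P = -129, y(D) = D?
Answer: -651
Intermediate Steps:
k(X) = 3 - (3 + X)² (k(X) = 3 - (X + 3)² = 3 - (3 + X)²)
k(-1 - 1*5) + P*y(5) = (3 - (3 + (-1 - 1*5))²) - 129*5 = (3 - (3 + (-1 - 5))²) - 645 = (3 - (3 - 6)²) - 645 = (3 - 1*(-3)²) - 645 = (3 - 1*9) - 645 = (3 - 9) - 645 = -6 - 645 = -651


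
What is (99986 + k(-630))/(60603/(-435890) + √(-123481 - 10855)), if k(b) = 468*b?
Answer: 302782962021540/1501403296768777 + 17422248445201600*I*√2099/1501403296768777 ≈ 0.20167 + 531.63*I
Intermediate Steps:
(99986 + k(-630))/(60603/(-435890) + √(-123481 - 10855)) = (99986 + 468*(-630))/(60603/(-435890) + √(-123481 - 10855)) = (99986 - 294840)/(60603*(-1/435890) + √(-134336)) = -194854/(-60603/435890 + 8*I*√2099)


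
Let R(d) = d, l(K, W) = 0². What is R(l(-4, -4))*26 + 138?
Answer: 138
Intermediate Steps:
l(K, W) = 0
R(l(-4, -4))*26 + 138 = 0*26 + 138 = 0 + 138 = 138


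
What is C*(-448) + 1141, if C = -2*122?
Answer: 110453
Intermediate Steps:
C = -244
C*(-448) + 1141 = -244*(-448) + 1141 = 109312 + 1141 = 110453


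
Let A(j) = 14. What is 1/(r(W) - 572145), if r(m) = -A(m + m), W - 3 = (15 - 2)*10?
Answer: -1/572159 ≈ -1.7478e-6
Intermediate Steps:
W = 133 (W = 3 + (15 - 2)*10 = 3 + 13*10 = 3 + 130 = 133)
r(m) = -14 (r(m) = -1*14 = -14)
1/(r(W) - 572145) = 1/(-14 - 572145) = 1/(-572159) = -1/572159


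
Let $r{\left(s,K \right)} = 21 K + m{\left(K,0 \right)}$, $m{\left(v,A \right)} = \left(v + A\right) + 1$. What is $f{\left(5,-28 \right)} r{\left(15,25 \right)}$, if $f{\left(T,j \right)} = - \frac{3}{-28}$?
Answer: $\frac{1653}{28} \approx 59.036$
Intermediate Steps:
$m{\left(v,A \right)} = 1 + A + v$ ($m{\left(v,A \right)} = \left(A + v\right) + 1 = 1 + A + v$)
$f{\left(T,j \right)} = \frac{3}{28}$ ($f{\left(T,j \right)} = \left(-3\right) \left(- \frac{1}{28}\right) = \frac{3}{28}$)
$r{\left(s,K \right)} = 1 + 22 K$ ($r{\left(s,K \right)} = 21 K + \left(1 + 0 + K\right) = 21 K + \left(1 + K\right) = 1 + 22 K$)
$f{\left(5,-28 \right)} r{\left(15,25 \right)} = \frac{3 \left(1 + 22 \cdot 25\right)}{28} = \frac{3 \left(1 + 550\right)}{28} = \frac{3}{28} \cdot 551 = \frac{1653}{28}$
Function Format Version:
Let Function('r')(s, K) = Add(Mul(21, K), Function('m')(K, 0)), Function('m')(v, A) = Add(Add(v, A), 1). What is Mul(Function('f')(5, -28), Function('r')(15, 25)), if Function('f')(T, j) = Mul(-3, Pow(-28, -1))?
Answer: Rational(1653, 28) ≈ 59.036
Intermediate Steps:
Function('m')(v, A) = Add(1, A, v) (Function('m')(v, A) = Add(Add(A, v), 1) = Add(1, A, v))
Function('f')(T, j) = Rational(3, 28) (Function('f')(T, j) = Mul(-3, Rational(-1, 28)) = Rational(3, 28))
Function('r')(s, K) = Add(1, Mul(22, K)) (Function('r')(s, K) = Add(Mul(21, K), Add(1, 0, K)) = Add(Mul(21, K), Add(1, K)) = Add(1, Mul(22, K)))
Mul(Function('f')(5, -28), Function('r')(15, 25)) = Mul(Rational(3, 28), Add(1, Mul(22, 25))) = Mul(Rational(3, 28), Add(1, 550)) = Mul(Rational(3, 28), 551) = Rational(1653, 28)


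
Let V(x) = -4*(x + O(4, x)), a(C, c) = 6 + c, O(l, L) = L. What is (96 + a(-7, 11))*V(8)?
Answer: -7232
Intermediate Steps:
V(x) = -8*x (V(x) = -4*(x + x) = -8*x)
(96 + a(-7, 11))*V(8) = (96 + (6 + 11))*(-8*8) = (96 + 17)*(-64) = 113*(-64) = -7232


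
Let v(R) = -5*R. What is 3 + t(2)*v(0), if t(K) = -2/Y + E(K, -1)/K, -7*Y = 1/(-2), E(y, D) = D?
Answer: 3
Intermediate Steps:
Y = 1/14 (Y = -⅐/(-2) = -⅐*(-½) = 1/14 ≈ 0.071429)
t(K) = -28 - 1/K (t(K) = -2/1/14 - 1/K = -2*14 - 1/K = -28 - 1/K)
3 + t(2)*v(0) = 3 + (-28 - 1/2)*(-5*0) = 3 + (-28 - 1*½)*0 = 3 + (-28 - ½)*0 = 3 - 57/2*0 = 3 + 0 = 3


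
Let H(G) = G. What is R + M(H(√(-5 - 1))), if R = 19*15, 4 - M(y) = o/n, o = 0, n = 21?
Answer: 289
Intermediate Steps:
M(y) = 4 (M(y) = 4 - 0/21 = 4 - 1*0 = 4 + 0 = 4)
R = 285
R + M(H(√(-5 - 1))) = 285 + 4 = 289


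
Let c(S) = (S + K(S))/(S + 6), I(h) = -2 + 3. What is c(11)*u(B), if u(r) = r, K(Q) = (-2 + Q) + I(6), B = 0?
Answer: 0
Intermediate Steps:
I(h) = 1
K(Q) = -1 + Q (K(Q) = (-2 + Q) + 1 = -1 + Q)
c(S) = (-1 + 2*S)/(6 + S) (c(S) = (S + (-1 + S))/(S + 6) = (-1 + 2*S)/(6 + S))
c(11)*u(B) = ((-1 + 2*11)/(6 + 11))*0 = ((-1 + 22)/17)*0 = ((1/17)*21)*0 = (21/17)*0 = 0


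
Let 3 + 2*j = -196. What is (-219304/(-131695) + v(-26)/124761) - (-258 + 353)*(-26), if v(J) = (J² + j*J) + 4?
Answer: 13536959524853/5476799965 ≈ 2471.7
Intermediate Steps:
j = -199/2 (j = -3/2 + (½)*(-196) = -3/2 - 98 = -199/2 ≈ -99.500)
v(J) = 4 + J² - 199*J/2 (v(J) = (J² - 199*J/2) + 4 = 4 + J² - 199*J/2)
(-219304/(-131695) + v(-26)/124761) - (-258 + 353)*(-26) = (-219304/(-131695) + (4 + (-26)² - 199/2*(-26))/124761) - (-258 + 353)*(-26) = (-219304*(-1/131695) + (4 + 676 + 2587)*(1/124761)) - 95*(-26) = (219304/131695 + 3267*(1/124761)) - 1*(-2470) = (219304/131695 + 1089/41587) + 2470 = 9263611303/5476799965 + 2470 = 13536959524853/5476799965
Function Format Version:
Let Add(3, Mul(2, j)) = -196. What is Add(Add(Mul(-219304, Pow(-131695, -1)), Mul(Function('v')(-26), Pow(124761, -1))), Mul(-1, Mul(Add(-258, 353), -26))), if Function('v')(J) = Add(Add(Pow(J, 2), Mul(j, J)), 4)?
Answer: Rational(13536959524853, 5476799965) ≈ 2471.7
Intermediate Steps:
j = Rational(-199, 2) (j = Add(Rational(-3, 2), Mul(Rational(1, 2), -196)) = Add(Rational(-3, 2), -98) = Rational(-199, 2) ≈ -99.500)
Function('v')(J) = Add(4, Pow(J, 2), Mul(Rational(-199, 2), J)) (Function('v')(J) = Add(Add(Pow(J, 2), Mul(Rational(-199, 2), J)), 4) = Add(4, Pow(J, 2), Mul(Rational(-199, 2), J)))
Add(Add(Mul(-219304, Pow(-131695, -1)), Mul(Function('v')(-26), Pow(124761, -1))), Mul(-1, Mul(Add(-258, 353), -26))) = Add(Add(Mul(-219304, Pow(-131695, -1)), Mul(Add(4, Pow(-26, 2), Mul(Rational(-199, 2), -26)), Pow(124761, -1))), Mul(-1, Mul(Add(-258, 353), -26))) = Add(Add(Mul(-219304, Rational(-1, 131695)), Mul(Add(4, 676, 2587), Rational(1, 124761))), Mul(-1, Mul(95, -26))) = Add(Add(Rational(219304, 131695), Mul(3267, Rational(1, 124761))), Mul(-1, -2470)) = Add(Add(Rational(219304, 131695), Rational(1089, 41587)), 2470) = Add(Rational(9263611303, 5476799965), 2470) = Rational(13536959524853, 5476799965)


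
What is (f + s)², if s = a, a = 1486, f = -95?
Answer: 1934881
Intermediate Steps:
s = 1486
(f + s)² = (-95 + 1486)² = 1391² = 1934881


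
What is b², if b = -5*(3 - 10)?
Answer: 1225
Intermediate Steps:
b = 35 (b = -5*(-7) = 35)
b² = 35² = 1225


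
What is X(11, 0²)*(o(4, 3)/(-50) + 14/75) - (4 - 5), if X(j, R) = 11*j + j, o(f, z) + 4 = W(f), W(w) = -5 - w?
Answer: 1499/25 ≈ 59.960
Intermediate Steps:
o(f, z) = -9 - f (o(f, z) = -4 + (-5 - f) = -9 - f)
X(j, R) = 12*j
X(11, 0²)*(o(4, 3)/(-50) + 14/75) - (4 - 5) = (12*11)*((-9 - 1*4)/(-50) + 14/75) - (4 - 5) = 132*((-9 - 4)*(-1/50) + 14*(1/75)) - 1*(-1) = 132*(-13*(-1/50) + 14/75) + 1 = 132*(13/50 + 14/75) + 1 = 132*(67/150) + 1 = 1474/25 + 1 = 1499/25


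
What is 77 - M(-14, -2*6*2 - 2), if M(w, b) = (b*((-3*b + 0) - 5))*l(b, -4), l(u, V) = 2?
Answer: 3873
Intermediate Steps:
M(w, b) = 2*b*(-5 - 3*b) (M(w, b) = (b*((-3*b + 0) - 5))*2 = (b*(-3*b - 5))*2 = (b*(-5 - 3*b))*2 = 2*b*(-5 - 3*b))
77 - M(-14, -2*6*2 - 2) = 77 - (-2)*(-2*6*2 - 2)*(5 + 3*(-2*6*2 - 2)) = 77 - (-2)*(-12*2 - 2)*(5 + 3*(-12*2 - 2)) = 77 - (-2)*(-24 - 2)*(5 + 3*(-24 - 2)) = 77 - (-2)*(-26)*(5 + 3*(-26)) = 77 - (-2)*(-26)*(5 - 78) = 77 - (-2)*(-26)*(-73) = 77 - 1*(-3796) = 77 + 3796 = 3873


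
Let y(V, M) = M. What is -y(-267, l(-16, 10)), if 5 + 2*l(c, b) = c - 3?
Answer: 12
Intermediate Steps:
l(c, b) = -4 + c/2 (l(c, b) = -5/2 + (c - 3)/2 = -5/2 + (-3 + c)/2 = -5/2 + (-3/2 + c/2) = -4 + c/2)
-y(-267, l(-16, 10)) = -(-4 + (½)*(-16)) = -(-4 - 8) = -1*(-12) = 12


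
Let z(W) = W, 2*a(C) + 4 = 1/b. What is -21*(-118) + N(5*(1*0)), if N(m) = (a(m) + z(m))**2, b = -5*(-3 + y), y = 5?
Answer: 992881/400 ≈ 2482.2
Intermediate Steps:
b = -10 (b = -5*(-3 + 5) = -5*2 = -10)
a(C) = -41/20 (a(C) = -2 + (1/2)/(-10) = -2 + (1/2)*(-1/10) = -2 - 1/20 = -41/20)
N(m) = (-41/20 + m)**2
-21*(-118) + N(5*(1*0)) = -21*(-118) + (-41 + 20*(5*(1*0)))**2/400 = 2478 + (-41 + 20*(5*0))**2/400 = 2478 + (-41 + 20*0)**2/400 = 2478 + (-41 + 0)**2/400 = 2478 + (1/400)*(-41)**2 = 2478 + (1/400)*1681 = 2478 + 1681/400 = 992881/400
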